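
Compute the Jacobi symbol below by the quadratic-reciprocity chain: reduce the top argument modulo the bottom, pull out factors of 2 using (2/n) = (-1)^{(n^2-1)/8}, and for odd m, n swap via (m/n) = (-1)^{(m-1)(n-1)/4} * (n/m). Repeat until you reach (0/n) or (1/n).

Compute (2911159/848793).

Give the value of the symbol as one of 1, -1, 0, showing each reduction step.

-1

(2911159/848793): 2911159 mod 848793 = 364780, so (2911159/848793) = (364780/848793)
factor out 2^2: 364780 = 2^2·91195; with 848793 mod 8 = 1, (2/848793) = +1; sign now +1; continue with (91195/848793)
flip (91195/848793) -> (848793/91195): both odd, 91195 mod 4 = 3, 848793 mod 4 = 1, so the flip contributes +1; sign now +1
(848793/91195): 848793 mod 91195 = 28038, so (848793/91195) = (28038/91195)
factor out 2^1: 28038 = 2^1·14019; with 91195 mod 8 = 3, (2/91195) = -1; sign now -1; continue with (14019/91195)
flip (14019/91195) -> (91195/14019): both odd, 14019 mod 4 = 3, 91195 mod 4 = 3, so the flip contributes -1; sign now +1
(91195/14019): 91195 mod 14019 = 7081, so (91195/14019) = (7081/14019)
flip (7081/14019) -> (14019/7081): both odd, 7081 mod 4 = 1, 14019 mod 4 = 3, so the flip contributes +1; sign now +1
(14019/7081): 14019 mod 7081 = 6938, so (14019/7081) = (6938/7081)
factor out 2^1: 6938 = 2^1·3469; with 7081 mod 8 = 1, (2/7081) = +1; sign now +1; continue with (3469/7081)
flip (3469/7081) -> (7081/3469): both odd, 3469 mod 4 = 1, 7081 mod 4 = 1, so the flip contributes +1; sign now +1
(7081/3469): 7081 mod 3469 = 143, so (7081/3469) = (143/3469)
flip (143/3469) -> (3469/143): both odd, 143 mod 4 = 3, 3469 mod 4 = 1, so the flip contributes +1; sign now +1
(3469/143): 3469 mod 143 = 37, so (3469/143) = (37/143)
flip (37/143) -> (143/37): both odd, 37 mod 4 = 1, 143 mod 4 = 3, so the flip contributes +1; sign now +1
(143/37): 143 mod 37 = 32, so (143/37) = (32/37)
factor out 2^5: 32 = 2^5·1; with 37 mod 8 = 5, (2/37) = -1; sign now -1; continue with (1/37)
reached (1/37) = 1, so the symbol is -1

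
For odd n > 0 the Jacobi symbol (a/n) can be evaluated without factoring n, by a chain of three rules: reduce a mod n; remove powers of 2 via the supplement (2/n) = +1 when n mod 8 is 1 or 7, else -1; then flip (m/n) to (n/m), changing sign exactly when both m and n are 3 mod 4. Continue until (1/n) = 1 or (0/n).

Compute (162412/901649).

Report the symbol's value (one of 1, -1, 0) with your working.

-1

162412 = 2^2·40603; (2/901649) = +1 since 901649 mod 8 = 1, so (162412/901649) = (+1)^2·(40603/901649); sign now +1
reciprocity: (40603/901649) = +1·(901649/40603) since 40603 mod 4 = 3, 901649 mod 4 = 1; sign now +1
(901649/40603) = (8383/40603)   [reduce mod 40603]
reciprocity: (8383/40603) = -1·(40603/8383) since 8383 mod 4 = 3, 40603 mod 4 = 3; sign now -1
(40603/8383) = (7071/8383)   [reduce mod 8383]
reciprocity: (7071/8383) = -1·(8383/7071) since 7071 mod 4 = 3, 8383 mod 4 = 3; sign now +1
(8383/7071) = (1312/7071)   [reduce mod 7071]
1312 = 2^5·41; (2/7071) = +1 since 7071 mod 8 = 7, so (1312/7071) = (+1)^5·(41/7071); sign now +1
reciprocity: (41/7071) = +1·(7071/41) since 41 mod 4 = 1, 7071 mod 4 = 3; sign now +1
(7071/41) = (19/41)   [reduce mod 41]
reciprocity: (19/41) = +1·(41/19) since 19 mod 4 = 3, 41 mod 4 = 1; sign now +1
(41/19) = (3/19)   [reduce mod 19]
reciprocity: (3/19) = -1·(19/3) since 3 mod 4 = 3, 19 mod 4 = 3; sign now -1
(19/3) = (1/3)   [reduce mod 3]
(1/3) = 1; final value = sign = -1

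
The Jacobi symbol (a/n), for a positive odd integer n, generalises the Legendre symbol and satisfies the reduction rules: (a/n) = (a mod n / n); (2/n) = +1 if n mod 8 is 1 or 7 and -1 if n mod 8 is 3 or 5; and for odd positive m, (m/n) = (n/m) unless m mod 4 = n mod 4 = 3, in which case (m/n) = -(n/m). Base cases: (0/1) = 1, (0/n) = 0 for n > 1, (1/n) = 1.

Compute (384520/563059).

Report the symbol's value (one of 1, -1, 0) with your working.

factor out 2^3: 384520 = 2^3·48065; with 563059 mod 8 = 3, (2/563059) = -1; sign now -1; continue with (48065/563059)
flip (48065/563059) -> (563059/48065): both odd, 48065 mod 4 = 1, 563059 mod 4 = 3, so the flip contributes +1; sign now -1
(563059/48065): 563059 mod 48065 = 34344, so (563059/48065) = (34344/48065)
factor out 2^3: 34344 = 2^3·4293; with 48065 mod 8 = 1, (2/48065) = +1; sign now -1; continue with (4293/48065)
flip (4293/48065) -> (48065/4293): both odd, 4293 mod 4 = 1, 48065 mod 4 = 1, so the flip contributes +1; sign now -1
(48065/4293): 48065 mod 4293 = 842, so (48065/4293) = (842/4293)
factor out 2^1: 842 = 2^1·421; with 4293 mod 8 = 5, (2/4293) = -1; sign now +1; continue with (421/4293)
flip (421/4293) -> (4293/421): both odd, 421 mod 4 = 1, 4293 mod 4 = 1, so the flip contributes +1; sign now +1
(4293/421): 4293 mod 421 = 83, so (4293/421) = (83/421)
flip (83/421) -> (421/83): both odd, 83 mod 4 = 3, 421 mod 4 = 1, so the flip contributes +1; sign now +1
(421/83): 421 mod 83 = 6, so (421/83) = (6/83)
factor out 2^1: 6 = 2^1·3; with 83 mod 8 = 3, (2/83) = -1; sign now -1; continue with (3/83)
flip (3/83) -> (83/3): both odd, 3 mod 4 = 3, 83 mod 4 = 3, so the flip contributes -1; sign now +1
(83/3): 83 mod 3 = 2, so (83/3) = (2/3)
factor out 2^1: 2 = 2^1·1; with 3 mod 8 = 3, (2/3) = -1; sign now -1; continue with (1/3)
reached (1/3) = 1, so the symbol is -1

-1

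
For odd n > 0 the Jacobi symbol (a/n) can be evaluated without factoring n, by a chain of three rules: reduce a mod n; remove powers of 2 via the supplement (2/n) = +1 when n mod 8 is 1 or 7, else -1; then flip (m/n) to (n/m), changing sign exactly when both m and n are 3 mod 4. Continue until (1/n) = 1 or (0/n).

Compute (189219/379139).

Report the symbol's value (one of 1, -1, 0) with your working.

1

reciprocity: (189219/379139) = -1·(379139/189219) since 189219 mod 4 = 3, 379139 mod 4 = 3; sign now -1
(379139/189219) = (701/189219)   [reduce mod 189219]
reciprocity: (701/189219) = +1·(189219/701) since 701 mod 4 = 1, 189219 mod 4 = 3; sign now -1
(189219/701) = (650/701)   [reduce mod 701]
650 = 2^1·325; (2/701) = -1 since 701 mod 8 = 5, so (650/701) = (-1)^1·(325/701); sign now +1
reciprocity: (325/701) = +1·(701/325) since 325 mod 4 = 1, 701 mod 4 = 1; sign now +1
(701/325) = (51/325)   [reduce mod 325]
reciprocity: (51/325) = +1·(325/51) since 51 mod 4 = 3, 325 mod 4 = 1; sign now +1
(325/51) = (19/51)   [reduce mod 51]
reciprocity: (19/51) = -1·(51/19) since 19 mod 4 = 3, 51 mod 4 = 3; sign now -1
(51/19) = (13/19)   [reduce mod 19]
reciprocity: (13/19) = +1·(19/13) since 13 mod 4 = 1, 19 mod 4 = 3; sign now -1
(19/13) = (6/13)   [reduce mod 13]
6 = 2^1·3; (2/13) = -1 since 13 mod 8 = 5, so (6/13) = (-1)^1·(3/13); sign now +1
reciprocity: (3/13) = +1·(13/3) since 3 mod 4 = 3, 13 mod 4 = 1; sign now +1
(13/3) = (1/3)   [reduce mod 3]
(1/3) = 1; final value = sign = +1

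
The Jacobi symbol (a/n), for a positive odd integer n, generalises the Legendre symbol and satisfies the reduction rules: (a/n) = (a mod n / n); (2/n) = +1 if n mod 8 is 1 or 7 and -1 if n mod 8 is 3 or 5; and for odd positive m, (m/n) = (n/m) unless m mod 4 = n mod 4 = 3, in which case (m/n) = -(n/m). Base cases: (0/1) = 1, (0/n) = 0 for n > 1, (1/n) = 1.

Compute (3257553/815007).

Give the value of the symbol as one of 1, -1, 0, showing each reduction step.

0

(3257553/815007) = (812532/815007)   [reduce mod 815007]
812532 = 2^2·203133; (2/815007) = +1 since 815007 mod 8 = 7, so (812532/815007) = (+1)^2·(203133/815007); sign now +1
reciprocity: (203133/815007) = +1·(815007/203133) since 203133 mod 4 = 1, 815007 mod 4 = 3; sign now +1
(815007/203133) = (2475/203133)   [reduce mod 203133]
reciprocity: (2475/203133) = +1·(203133/2475) since 2475 mod 4 = 3, 203133 mod 4 = 1; sign now +1
(203133/2475) = (183/2475)   [reduce mod 2475]
reciprocity: (183/2475) = -1·(2475/183) since 183 mod 4 = 3, 2475 mod 4 = 3; sign now -1
(2475/183) = (96/183)   [reduce mod 183]
96 = 2^5·3; (2/183) = +1 since 183 mod 8 = 7, so (96/183) = (+1)^5·(3/183); sign now -1
reciprocity: (3/183) = -1·(183/3) since 3 mod 4 = 3, 183 mod 4 = 3; sign now +1
(183/3) = (0/3)   [reduce mod 3]
(0/3) = 0   [gcd(a, n) > 1]; final value = 0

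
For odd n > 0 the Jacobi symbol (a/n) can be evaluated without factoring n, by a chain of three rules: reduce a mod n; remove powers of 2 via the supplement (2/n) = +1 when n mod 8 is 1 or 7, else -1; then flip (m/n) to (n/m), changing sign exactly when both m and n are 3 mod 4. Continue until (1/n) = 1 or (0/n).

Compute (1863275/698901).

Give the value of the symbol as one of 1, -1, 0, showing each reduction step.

(1863275/698901): 1863275 mod 698901 = 465473, so (1863275/698901) = (465473/698901)
flip (465473/698901) -> (698901/465473): both odd, 465473 mod 4 = 1, 698901 mod 4 = 1, so the flip contributes +1; sign now +1
(698901/465473): 698901 mod 465473 = 233428, so (698901/465473) = (233428/465473)
factor out 2^2: 233428 = 2^2·58357; with 465473 mod 8 = 1, (2/465473) = +1; sign now +1; continue with (58357/465473)
flip (58357/465473) -> (465473/58357): both odd, 58357 mod 4 = 1, 465473 mod 4 = 1, so the flip contributes +1; sign now +1
(465473/58357): 465473 mod 58357 = 56974, so (465473/58357) = (56974/58357)
factor out 2^1: 56974 = 2^1·28487; with 58357 mod 8 = 5, (2/58357) = -1; sign now -1; continue with (28487/58357)
flip (28487/58357) -> (58357/28487): both odd, 28487 mod 4 = 3, 58357 mod 4 = 1, so the flip contributes +1; sign now -1
(58357/28487): 58357 mod 28487 = 1383, so (58357/28487) = (1383/28487)
flip (1383/28487) -> (28487/1383): both odd, 1383 mod 4 = 3, 28487 mod 4 = 3, so the flip contributes -1; sign now +1
(28487/1383): 28487 mod 1383 = 827, so (28487/1383) = (827/1383)
flip (827/1383) -> (1383/827): both odd, 827 mod 4 = 3, 1383 mod 4 = 3, so the flip contributes -1; sign now -1
(1383/827): 1383 mod 827 = 556, so (1383/827) = (556/827)
factor out 2^2: 556 = 2^2·139; with 827 mod 8 = 3, (2/827) = -1; sign now -1; continue with (139/827)
flip (139/827) -> (827/139): both odd, 139 mod 4 = 3, 827 mod 4 = 3, so the flip contributes -1; sign now +1
(827/139): 827 mod 139 = 132, so (827/139) = (132/139)
factor out 2^2: 132 = 2^2·33; with 139 mod 8 = 3, (2/139) = -1; sign now +1; continue with (33/139)
flip (33/139) -> (139/33): both odd, 33 mod 4 = 1, 139 mod 4 = 3, so the flip contributes +1; sign now +1
(139/33): 139 mod 33 = 7, so (139/33) = (7/33)
flip (7/33) -> (33/7): both odd, 7 mod 4 = 3, 33 mod 4 = 1, so the flip contributes +1; sign now +1
(33/7): 33 mod 7 = 5, so (33/7) = (5/7)
flip (5/7) -> (7/5): both odd, 5 mod 4 = 1, 7 mod 4 = 3, so the flip contributes +1; sign now +1
(7/5): 7 mod 5 = 2, so (7/5) = (2/5)
factor out 2^1: 2 = 2^1·1; with 5 mod 8 = 5, (2/5) = -1; sign now -1; continue with (1/5)
reached (1/5) = 1, so the symbol is -1

-1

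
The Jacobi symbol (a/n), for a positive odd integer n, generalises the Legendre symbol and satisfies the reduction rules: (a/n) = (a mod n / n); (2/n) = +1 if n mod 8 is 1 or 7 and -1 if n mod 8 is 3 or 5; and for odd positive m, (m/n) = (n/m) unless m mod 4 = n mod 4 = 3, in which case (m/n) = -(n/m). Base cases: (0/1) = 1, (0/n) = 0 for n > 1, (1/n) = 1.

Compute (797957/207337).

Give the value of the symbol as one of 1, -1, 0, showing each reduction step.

(797957/207337): 797957 mod 207337 = 175946, so (797957/207337) = (175946/207337)
factor out 2^1: 175946 = 2^1·87973; with 207337 mod 8 = 1, (2/207337) = +1; sign now +1; continue with (87973/207337)
flip (87973/207337) -> (207337/87973): both odd, 87973 mod 4 = 1, 207337 mod 4 = 1, so the flip contributes +1; sign now +1
(207337/87973): 207337 mod 87973 = 31391, so (207337/87973) = (31391/87973)
flip (31391/87973) -> (87973/31391): both odd, 31391 mod 4 = 3, 87973 mod 4 = 1, so the flip contributes +1; sign now +1
(87973/31391): 87973 mod 31391 = 25191, so (87973/31391) = (25191/31391)
flip (25191/31391) -> (31391/25191): both odd, 25191 mod 4 = 3, 31391 mod 4 = 3, so the flip contributes -1; sign now -1
(31391/25191): 31391 mod 25191 = 6200, so (31391/25191) = (6200/25191)
factor out 2^3: 6200 = 2^3·775; with 25191 mod 8 = 7, (2/25191) = +1; sign now -1; continue with (775/25191)
flip (775/25191) -> (25191/775): both odd, 775 mod 4 = 3, 25191 mod 4 = 3, so the flip contributes -1; sign now +1
(25191/775): 25191 mod 775 = 391, so (25191/775) = (391/775)
flip (391/775) -> (775/391): both odd, 391 mod 4 = 3, 775 mod 4 = 3, so the flip contributes -1; sign now -1
(775/391): 775 mod 391 = 384, so (775/391) = (384/391)
factor out 2^7: 384 = 2^7·3; with 391 mod 8 = 7, (2/391) = +1; sign now -1; continue with (3/391)
flip (3/391) -> (391/3): both odd, 3 mod 4 = 3, 391 mod 4 = 3, so the flip contributes -1; sign now +1
(391/3): 391 mod 3 = 1, so (391/3) = (1/3)
reached (1/3) = 1, so the symbol is +1

1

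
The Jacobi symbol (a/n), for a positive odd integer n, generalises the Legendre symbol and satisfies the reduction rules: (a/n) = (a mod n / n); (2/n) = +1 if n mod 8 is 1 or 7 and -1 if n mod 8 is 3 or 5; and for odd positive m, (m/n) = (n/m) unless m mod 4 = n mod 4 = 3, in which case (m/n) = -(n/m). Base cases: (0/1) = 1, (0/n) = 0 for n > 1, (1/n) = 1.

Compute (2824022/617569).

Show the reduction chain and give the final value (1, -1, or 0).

-1

(2824022/617569) = (353746/617569)   [reduce mod 617569]
353746 = 2^1·176873; (2/617569) = +1 since 617569 mod 8 = 1, so (353746/617569) = (+1)^1·(176873/617569); sign now +1
reciprocity: (176873/617569) = +1·(617569/176873) since 176873 mod 4 = 1, 617569 mod 4 = 1; sign now +1
(617569/176873) = (86950/176873)   [reduce mod 176873]
86950 = 2^1·43475; (2/176873) = +1 since 176873 mod 8 = 1, so (86950/176873) = (+1)^1·(43475/176873); sign now +1
reciprocity: (43475/176873) = +1·(176873/43475) since 43475 mod 4 = 3, 176873 mod 4 = 1; sign now +1
(176873/43475) = (2973/43475)   [reduce mod 43475]
reciprocity: (2973/43475) = +1·(43475/2973) since 2973 mod 4 = 1, 43475 mod 4 = 3; sign now +1
(43475/2973) = (1853/2973)   [reduce mod 2973]
reciprocity: (1853/2973) = +1·(2973/1853) since 1853 mod 4 = 1, 2973 mod 4 = 1; sign now +1
(2973/1853) = (1120/1853)   [reduce mod 1853]
1120 = 2^5·35; (2/1853) = -1 since 1853 mod 8 = 5, so (1120/1853) = (-1)^5·(35/1853); sign now -1
reciprocity: (35/1853) = +1·(1853/35) since 35 mod 4 = 3, 1853 mod 4 = 1; sign now -1
(1853/35) = (33/35)   [reduce mod 35]
reciprocity: (33/35) = +1·(35/33) since 33 mod 4 = 1, 35 mod 4 = 3; sign now -1
(35/33) = (2/33)   [reduce mod 33]
2 = 2^1·1; (2/33) = +1 since 33 mod 8 = 1, so (2/33) = (+1)^1·(1/33); sign now -1
(1/33) = 1; final value = sign = -1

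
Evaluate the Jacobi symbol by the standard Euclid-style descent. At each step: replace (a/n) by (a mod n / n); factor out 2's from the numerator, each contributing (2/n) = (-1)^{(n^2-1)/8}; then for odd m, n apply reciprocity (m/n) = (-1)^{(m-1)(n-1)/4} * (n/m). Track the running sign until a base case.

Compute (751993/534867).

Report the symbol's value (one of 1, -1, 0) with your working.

(751993/534867) = (217126/534867)   [reduce mod 534867]
217126 = 2^1·108563; (2/534867) = -1 since 534867 mod 8 = 3, so (217126/534867) = (-1)^1·(108563/534867); sign now -1
reciprocity: (108563/534867) = -1·(534867/108563) since 108563 mod 4 = 3, 534867 mod 4 = 3; sign now +1
(534867/108563) = (100615/108563)   [reduce mod 108563]
reciprocity: (100615/108563) = -1·(108563/100615) since 100615 mod 4 = 3, 108563 mod 4 = 3; sign now -1
(108563/100615) = (7948/100615)   [reduce mod 100615]
7948 = 2^2·1987; (2/100615) = +1 since 100615 mod 8 = 7, so (7948/100615) = (+1)^2·(1987/100615); sign now -1
reciprocity: (1987/100615) = -1·(100615/1987) since 1987 mod 4 = 3, 100615 mod 4 = 3; sign now +1
(100615/1987) = (1265/1987)   [reduce mod 1987]
reciprocity: (1265/1987) = +1·(1987/1265) since 1265 mod 4 = 1, 1987 mod 4 = 3; sign now +1
(1987/1265) = (722/1265)   [reduce mod 1265]
722 = 2^1·361; (2/1265) = +1 since 1265 mod 8 = 1, so (722/1265) = (+1)^1·(361/1265); sign now +1
reciprocity: (361/1265) = +1·(1265/361) since 361 mod 4 = 1, 1265 mod 4 = 1; sign now +1
(1265/361) = (182/361)   [reduce mod 361]
182 = 2^1·91; (2/361) = +1 since 361 mod 8 = 1, so (182/361) = (+1)^1·(91/361); sign now +1
reciprocity: (91/361) = +1·(361/91) since 91 mod 4 = 3, 361 mod 4 = 1; sign now +1
(361/91) = (88/91)   [reduce mod 91]
88 = 2^3·11; (2/91) = -1 since 91 mod 8 = 3, so (88/91) = (-1)^3·(11/91); sign now -1
reciprocity: (11/91) = -1·(91/11) since 11 mod 4 = 3, 91 mod 4 = 3; sign now +1
(91/11) = (3/11)   [reduce mod 11]
reciprocity: (3/11) = -1·(11/3) since 3 mod 4 = 3, 11 mod 4 = 3; sign now -1
(11/3) = (2/3)   [reduce mod 3]
2 = 2^1·1; (2/3) = -1 since 3 mod 8 = 3, so (2/3) = (-1)^1·(1/3); sign now +1
(1/3) = 1; final value = sign = +1

1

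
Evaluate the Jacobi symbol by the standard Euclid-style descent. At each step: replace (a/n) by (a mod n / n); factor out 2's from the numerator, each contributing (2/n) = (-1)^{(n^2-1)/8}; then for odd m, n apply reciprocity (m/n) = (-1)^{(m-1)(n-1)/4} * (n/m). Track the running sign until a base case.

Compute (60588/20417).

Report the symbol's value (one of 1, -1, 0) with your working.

(60588/20417) = (19754/20417)   [reduce mod 20417]
19754 = 2^1·9877; (2/20417) = +1 since 20417 mod 8 = 1, so (19754/20417) = (+1)^1·(9877/20417); sign now +1
reciprocity: (9877/20417) = +1·(20417/9877) since 9877 mod 4 = 1, 20417 mod 4 = 1; sign now +1
(20417/9877) = (663/9877)   [reduce mod 9877]
reciprocity: (663/9877) = +1·(9877/663) since 663 mod 4 = 3, 9877 mod 4 = 1; sign now +1
(9877/663) = (595/663)   [reduce mod 663]
reciprocity: (595/663) = -1·(663/595) since 595 mod 4 = 3, 663 mod 4 = 3; sign now -1
(663/595) = (68/595)   [reduce mod 595]
68 = 2^2·17; (2/595) = -1 since 595 mod 8 = 3, so (68/595) = (-1)^2·(17/595); sign now -1
reciprocity: (17/595) = +1·(595/17) since 17 mod 4 = 1, 595 mod 4 = 3; sign now -1
(595/17) = (0/17)   [reduce mod 17]
(0/17) = 0   [gcd(a, n) > 1]; final value = 0

0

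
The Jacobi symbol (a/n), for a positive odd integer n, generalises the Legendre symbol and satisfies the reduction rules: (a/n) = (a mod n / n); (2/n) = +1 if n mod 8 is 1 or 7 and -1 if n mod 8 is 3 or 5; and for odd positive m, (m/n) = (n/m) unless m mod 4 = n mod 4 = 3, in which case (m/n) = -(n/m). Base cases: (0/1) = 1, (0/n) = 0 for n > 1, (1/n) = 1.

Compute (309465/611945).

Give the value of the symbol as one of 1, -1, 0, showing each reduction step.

0

flip (309465/611945) -> (611945/309465): both odd, 309465 mod 4 = 1, 611945 mod 4 = 1, so the flip contributes +1; sign now +1
(611945/309465): 611945 mod 309465 = 302480, so (611945/309465) = (302480/309465)
factor out 2^4: 302480 = 2^4·18905; with 309465 mod 8 = 1, (2/309465) = +1; sign now +1; continue with (18905/309465)
flip (18905/309465) -> (309465/18905): both odd, 18905 mod 4 = 1, 309465 mod 4 = 1, so the flip contributes +1; sign now +1
(309465/18905): 309465 mod 18905 = 6985, so (309465/18905) = (6985/18905)
flip (6985/18905) -> (18905/6985): both odd, 6985 mod 4 = 1, 18905 mod 4 = 1, so the flip contributes +1; sign now +1
(18905/6985): 18905 mod 6985 = 4935, so (18905/6985) = (4935/6985)
flip (4935/6985) -> (6985/4935): both odd, 4935 mod 4 = 3, 6985 mod 4 = 1, so the flip contributes +1; sign now +1
(6985/4935): 6985 mod 4935 = 2050, so (6985/4935) = (2050/4935)
factor out 2^1: 2050 = 2^1·1025; with 4935 mod 8 = 7, (2/4935) = +1; sign now +1; continue with (1025/4935)
flip (1025/4935) -> (4935/1025): both odd, 1025 mod 4 = 1, 4935 mod 4 = 3, so the flip contributes +1; sign now +1
(4935/1025): 4935 mod 1025 = 835, so (4935/1025) = (835/1025)
flip (835/1025) -> (1025/835): both odd, 835 mod 4 = 3, 1025 mod 4 = 1, so the flip contributes +1; sign now +1
(1025/835): 1025 mod 835 = 190, so (1025/835) = (190/835)
factor out 2^1: 190 = 2^1·95; with 835 mod 8 = 3, (2/835) = -1; sign now -1; continue with (95/835)
flip (95/835) -> (835/95): both odd, 95 mod 4 = 3, 835 mod 4 = 3, so the flip contributes -1; sign now +1
(835/95): 835 mod 95 = 75, so (835/95) = (75/95)
flip (75/95) -> (95/75): both odd, 75 mod 4 = 3, 95 mod 4 = 3, so the flip contributes -1; sign now -1
(95/75): 95 mod 75 = 20, so (95/75) = (20/75)
factor out 2^2: 20 = 2^2·5; with 75 mod 8 = 3, (2/75) = -1; sign now -1; continue with (5/75)
flip (5/75) -> (75/5): both odd, 5 mod 4 = 1, 75 mod 4 = 3, so the flip contributes +1; sign now -1
(75/5): 75 mod 5 = 0, so (75/5) = (0/5)
reached (0/5); gcd(a, n) > 1, so (0/5) = 0 and the symbol is 0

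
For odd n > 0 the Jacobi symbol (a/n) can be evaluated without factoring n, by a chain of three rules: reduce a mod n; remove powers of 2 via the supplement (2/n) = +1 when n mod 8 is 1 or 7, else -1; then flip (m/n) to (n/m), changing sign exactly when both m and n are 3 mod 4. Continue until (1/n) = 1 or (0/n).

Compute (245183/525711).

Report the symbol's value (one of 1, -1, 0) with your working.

-1

flip (245183/525711) -> (525711/245183): both odd, 245183 mod 4 = 3, 525711 mod 4 = 3, so the flip contributes -1; sign now -1
(525711/245183): 525711 mod 245183 = 35345, so (525711/245183) = (35345/245183)
flip (35345/245183) -> (245183/35345): both odd, 35345 mod 4 = 1, 245183 mod 4 = 3, so the flip contributes +1; sign now -1
(245183/35345): 245183 mod 35345 = 33113, so (245183/35345) = (33113/35345)
flip (33113/35345) -> (35345/33113): both odd, 33113 mod 4 = 1, 35345 mod 4 = 1, so the flip contributes +1; sign now -1
(35345/33113): 35345 mod 33113 = 2232, so (35345/33113) = (2232/33113)
factor out 2^3: 2232 = 2^3·279; with 33113 mod 8 = 1, (2/33113) = +1; sign now -1; continue with (279/33113)
flip (279/33113) -> (33113/279): both odd, 279 mod 4 = 3, 33113 mod 4 = 1, so the flip contributes +1; sign now -1
(33113/279): 33113 mod 279 = 191, so (33113/279) = (191/279)
flip (191/279) -> (279/191): both odd, 191 mod 4 = 3, 279 mod 4 = 3, so the flip contributes -1; sign now +1
(279/191): 279 mod 191 = 88, so (279/191) = (88/191)
factor out 2^3: 88 = 2^3·11; with 191 mod 8 = 7, (2/191) = +1; sign now +1; continue with (11/191)
flip (11/191) -> (191/11): both odd, 11 mod 4 = 3, 191 mod 4 = 3, so the flip contributes -1; sign now -1
(191/11): 191 mod 11 = 4, so (191/11) = (4/11)
factor out 2^2: 4 = 2^2·1; with 11 mod 8 = 3, (2/11) = -1; sign now -1; continue with (1/11)
reached (1/11) = 1, so the symbol is -1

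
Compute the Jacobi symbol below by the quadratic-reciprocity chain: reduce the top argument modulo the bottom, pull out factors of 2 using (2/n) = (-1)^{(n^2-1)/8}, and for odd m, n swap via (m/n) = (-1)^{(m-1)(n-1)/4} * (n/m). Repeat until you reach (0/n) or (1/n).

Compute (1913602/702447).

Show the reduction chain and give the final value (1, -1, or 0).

(1913602/702447): 1913602 mod 702447 = 508708, so (1913602/702447) = (508708/702447)
factor out 2^2: 508708 = 2^2·127177; with 702447 mod 8 = 7, (2/702447) = +1; sign now +1; continue with (127177/702447)
flip (127177/702447) -> (702447/127177): both odd, 127177 mod 4 = 1, 702447 mod 4 = 3, so the flip contributes +1; sign now +1
(702447/127177): 702447 mod 127177 = 66562, so (702447/127177) = (66562/127177)
factor out 2^1: 66562 = 2^1·33281; with 127177 mod 8 = 1, (2/127177) = +1; sign now +1; continue with (33281/127177)
flip (33281/127177) -> (127177/33281): both odd, 33281 mod 4 = 1, 127177 mod 4 = 1, so the flip contributes +1; sign now +1
(127177/33281): 127177 mod 33281 = 27334, so (127177/33281) = (27334/33281)
factor out 2^1: 27334 = 2^1·13667; with 33281 mod 8 = 1, (2/33281) = +1; sign now +1; continue with (13667/33281)
flip (13667/33281) -> (33281/13667): both odd, 13667 mod 4 = 3, 33281 mod 4 = 1, so the flip contributes +1; sign now +1
(33281/13667): 33281 mod 13667 = 5947, so (33281/13667) = (5947/13667)
flip (5947/13667) -> (13667/5947): both odd, 5947 mod 4 = 3, 13667 mod 4 = 3, so the flip contributes -1; sign now -1
(13667/5947): 13667 mod 5947 = 1773, so (13667/5947) = (1773/5947)
flip (1773/5947) -> (5947/1773): both odd, 1773 mod 4 = 1, 5947 mod 4 = 3, so the flip contributes +1; sign now -1
(5947/1773): 5947 mod 1773 = 628, so (5947/1773) = (628/1773)
factor out 2^2: 628 = 2^2·157; with 1773 mod 8 = 5, (2/1773) = -1; sign now -1; continue with (157/1773)
flip (157/1773) -> (1773/157): both odd, 157 mod 4 = 1, 1773 mod 4 = 1, so the flip contributes +1; sign now -1
(1773/157): 1773 mod 157 = 46, so (1773/157) = (46/157)
factor out 2^1: 46 = 2^1·23; with 157 mod 8 = 5, (2/157) = -1; sign now +1; continue with (23/157)
flip (23/157) -> (157/23): both odd, 23 mod 4 = 3, 157 mod 4 = 1, so the flip contributes +1; sign now +1
(157/23): 157 mod 23 = 19, so (157/23) = (19/23)
flip (19/23) -> (23/19): both odd, 19 mod 4 = 3, 23 mod 4 = 3, so the flip contributes -1; sign now -1
(23/19): 23 mod 19 = 4, so (23/19) = (4/19)
factor out 2^2: 4 = 2^2·1; with 19 mod 8 = 3, (2/19) = -1; sign now -1; continue with (1/19)
reached (1/19) = 1, so the symbol is -1

-1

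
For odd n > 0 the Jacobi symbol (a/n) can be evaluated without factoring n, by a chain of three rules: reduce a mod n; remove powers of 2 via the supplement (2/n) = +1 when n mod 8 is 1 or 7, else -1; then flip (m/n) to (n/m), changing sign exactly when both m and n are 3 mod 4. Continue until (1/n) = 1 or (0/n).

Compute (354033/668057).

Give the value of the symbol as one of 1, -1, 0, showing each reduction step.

reciprocity: (354033/668057) = +1·(668057/354033) since 354033 mod 4 = 1, 668057 mod 4 = 1; sign now +1
(668057/354033) = (314024/354033)   [reduce mod 354033]
314024 = 2^3·39253; (2/354033) = +1 since 354033 mod 8 = 1, so (314024/354033) = (+1)^3·(39253/354033); sign now +1
reciprocity: (39253/354033) = +1·(354033/39253) since 39253 mod 4 = 1, 354033 mod 4 = 1; sign now +1
(354033/39253) = (756/39253)   [reduce mod 39253]
756 = 2^2·189; (2/39253) = -1 since 39253 mod 8 = 5, so (756/39253) = (-1)^2·(189/39253); sign now +1
reciprocity: (189/39253) = +1·(39253/189) since 189 mod 4 = 1, 39253 mod 4 = 1; sign now +1
(39253/189) = (130/189)   [reduce mod 189]
130 = 2^1·65; (2/189) = -1 since 189 mod 8 = 5, so (130/189) = (-1)^1·(65/189); sign now -1
reciprocity: (65/189) = +1·(189/65) since 65 mod 4 = 1, 189 mod 4 = 1; sign now -1
(189/65) = (59/65)   [reduce mod 65]
reciprocity: (59/65) = +1·(65/59) since 59 mod 4 = 3, 65 mod 4 = 1; sign now -1
(65/59) = (6/59)   [reduce mod 59]
6 = 2^1·3; (2/59) = -1 since 59 mod 8 = 3, so (6/59) = (-1)^1·(3/59); sign now +1
reciprocity: (3/59) = -1·(59/3) since 3 mod 4 = 3, 59 mod 4 = 3; sign now -1
(59/3) = (2/3)   [reduce mod 3]
2 = 2^1·1; (2/3) = -1 since 3 mod 8 = 3, so (2/3) = (-1)^1·(1/3); sign now +1
(1/3) = 1; final value = sign = +1

1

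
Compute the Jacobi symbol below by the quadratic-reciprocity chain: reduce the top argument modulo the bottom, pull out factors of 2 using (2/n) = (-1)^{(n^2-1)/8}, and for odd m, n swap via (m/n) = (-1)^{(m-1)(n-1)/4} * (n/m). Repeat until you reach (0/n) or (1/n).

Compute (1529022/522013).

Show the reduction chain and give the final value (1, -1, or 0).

1

(1529022/522013) = (484996/522013)   [reduce mod 522013]
484996 = 2^2·121249; (2/522013) = -1 since 522013 mod 8 = 5, so (484996/522013) = (-1)^2·(121249/522013); sign now +1
reciprocity: (121249/522013) = +1·(522013/121249) since 121249 mod 4 = 1, 522013 mod 4 = 1; sign now +1
(522013/121249) = (37017/121249)   [reduce mod 121249]
reciprocity: (37017/121249) = +1·(121249/37017) since 37017 mod 4 = 1, 121249 mod 4 = 1; sign now +1
(121249/37017) = (10198/37017)   [reduce mod 37017]
10198 = 2^1·5099; (2/37017) = +1 since 37017 mod 8 = 1, so (10198/37017) = (+1)^1·(5099/37017); sign now +1
reciprocity: (5099/37017) = +1·(37017/5099) since 5099 mod 4 = 3, 37017 mod 4 = 1; sign now +1
(37017/5099) = (1324/5099)   [reduce mod 5099]
1324 = 2^2·331; (2/5099) = -1 since 5099 mod 8 = 3, so (1324/5099) = (-1)^2·(331/5099); sign now +1
reciprocity: (331/5099) = -1·(5099/331) since 331 mod 4 = 3, 5099 mod 4 = 3; sign now -1
(5099/331) = (134/331)   [reduce mod 331]
134 = 2^1·67; (2/331) = -1 since 331 mod 8 = 3, so (134/331) = (-1)^1·(67/331); sign now +1
reciprocity: (67/331) = -1·(331/67) since 67 mod 4 = 3, 331 mod 4 = 3; sign now -1
(331/67) = (63/67)   [reduce mod 67]
reciprocity: (63/67) = -1·(67/63) since 63 mod 4 = 3, 67 mod 4 = 3; sign now +1
(67/63) = (4/63)   [reduce mod 63]
4 = 2^2·1; (2/63) = +1 since 63 mod 8 = 7, so (4/63) = (+1)^2·(1/63); sign now +1
(1/63) = 1; final value = sign = +1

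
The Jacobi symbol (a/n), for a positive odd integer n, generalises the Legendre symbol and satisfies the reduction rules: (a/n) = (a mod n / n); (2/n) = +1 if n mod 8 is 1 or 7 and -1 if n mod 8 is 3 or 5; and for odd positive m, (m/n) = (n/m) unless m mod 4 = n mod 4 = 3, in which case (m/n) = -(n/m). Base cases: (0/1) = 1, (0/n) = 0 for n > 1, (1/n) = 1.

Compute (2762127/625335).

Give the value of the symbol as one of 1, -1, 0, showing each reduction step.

0

(2762127/625335): 2762127 mod 625335 = 260787, so (2762127/625335) = (260787/625335)
flip (260787/625335) -> (625335/260787): both odd, 260787 mod 4 = 3, 625335 mod 4 = 3, so the flip contributes -1; sign now -1
(625335/260787): 625335 mod 260787 = 103761, so (625335/260787) = (103761/260787)
flip (103761/260787) -> (260787/103761): both odd, 103761 mod 4 = 1, 260787 mod 4 = 3, so the flip contributes +1; sign now -1
(260787/103761): 260787 mod 103761 = 53265, so (260787/103761) = (53265/103761)
flip (53265/103761) -> (103761/53265): both odd, 53265 mod 4 = 1, 103761 mod 4 = 1, so the flip contributes +1; sign now -1
(103761/53265): 103761 mod 53265 = 50496, so (103761/53265) = (50496/53265)
factor out 2^6: 50496 = 2^6·789; with 53265 mod 8 = 1, (2/53265) = +1; sign now -1; continue with (789/53265)
flip (789/53265) -> (53265/789): both odd, 789 mod 4 = 1, 53265 mod 4 = 1, so the flip contributes +1; sign now -1
(53265/789): 53265 mod 789 = 402, so (53265/789) = (402/789)
factor out 2^1: 402 = 2^1·201; with 789 mod 8 = 5, (2/789) = -1; sign now +1; continue with (201/789)
flip (201/789) -> (789/201): both odd, 201 mod 4 = 1, 789 mod 4 = 1, so the flip contributes +1; sign now +1
(789/201): 789 mod 201 = 186, so (789/201) = (186/201)
factor out 2^1: 186 = 2^1·93; with 201 mod 8 = 1, (2/201) = +1; sign now +1; continue with (93/201)
flip (93/201) -> (201/93): both odd, 93 mod 4 = 1, 201 mod 4 = 1, so the flip contributes +1; sign now +1
(201/93): 201 mod 93 = 15, so (201/93) = (15/93)
flip (15/93) -> (93/15): both odd, 15 mod 4 = 3, 93 mod 4 = 1, so the flip contributes +1; sign now +1
(93/15): 93 mod 15 = 3, so (93/15) = (3/15)
flip (3/15) -> (15/3): both odd, 3 mod 4 = 3, 15 mod 4 = 3, so the flip contributes -1; sign now -1
(15/3): 15 mod 3 = 0, so (15/3) = (0/3)
reached (0/3); gcd(a, n) > 1, so (0/3) = 0 and the symbol is 0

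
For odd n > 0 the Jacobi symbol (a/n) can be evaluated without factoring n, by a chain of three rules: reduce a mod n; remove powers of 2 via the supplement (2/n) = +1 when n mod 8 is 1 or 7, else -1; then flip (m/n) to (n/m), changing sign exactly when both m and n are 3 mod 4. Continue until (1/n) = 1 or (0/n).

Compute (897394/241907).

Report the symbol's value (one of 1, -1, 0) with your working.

(897394/241907) = (171673/241907)   [reduce mod 241907]
reciprocity: (171673/241907) = +1·(241907/171673) since 171673 mod 4 = 1, 241907 mod 4 = 3; sign now +1
(241907/171673) = (70234/171673)   [reduce mod 171673]
70234 = 2^1·35117; (2/171673) = +1 since 171673 mod 8 = 1, so (70234/171673) = (+1)^1·(35117/171673); sign now +1
reciprocity: (35117/171673) = +1·(171673/35117) since 35117 mod 4 = 1, 171673 mod 4 = 1; sign now +1
(171673/35117) = (31205/35117)   [reduce mod 35117]
reciprocity: (31205/35117) = +1·(35117/31205) since 31205 mod 4 = 1, 35117 mod 4 = 1; sign now +1
(35117/31205) = (3912/31205)   [reduce mod 31205]
3912 = 2^3·489; (2/31205) = -1 since 31205 mod 8 = 5, so (3912/31205) = (-1)^3·(489/31205); sign now -1
reciprocity: (489/31205) = +1·(31205/489) since 489 mod 4 = 1, 31205 mod 4 = 1; sign now -1
(31205/489) = (398/489)   [reduce mod 489]
398 = 2^1·199; (2/489) = +1 since 489 mod 8 = 1, so (398/489) = (+1)^1·(199/489); sign now -1
reciprocity: (199/489) = +1·(489/199) since 199 mod 4 = 3, 489 mod 4 = 1; sign now -1
(489/199) = (91/199)   [reduce mod 199]
reciprocity: (91/199) = -1·(199/91) since 91 mod 4 = 3, 199 mod 4 = 3; sign now +1
(199/91) = (17/91)   [reduce mod 91]
reciprocity: (17/91) = +1·(91/17) since 17 mod 4 = 1, 91 mod 4 = 3; sign now +1
(91/17) = (6/17)   [reduce mod 17]
6 = 2^1·3; (2/17) = +1 since 17 mod 8 = 1, so (6/17) = (+1)^1·(3/17); sign now +1
reciprocity: (3/17) = +1·(17/3) since 3 mod 4 = 3, 17 mod 4 = 1; sign now +1
(17/3) = (2/3)   [reduce mod 3]
2 = 2^1·1; (2/3) = -1 since 3 mod 8 = 3, so (2/3) = (-1)^1·(1/3); sign now -1
(1/3) = 1; final value = sign = -1

-1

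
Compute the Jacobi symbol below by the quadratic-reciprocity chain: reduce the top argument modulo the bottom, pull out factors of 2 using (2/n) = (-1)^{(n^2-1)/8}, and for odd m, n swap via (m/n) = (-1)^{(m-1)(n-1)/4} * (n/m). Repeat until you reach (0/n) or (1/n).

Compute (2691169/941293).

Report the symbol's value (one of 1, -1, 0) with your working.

(2691169/941293) = (808583/941293)   [reduce mod 941293]
reciprocity: (808583/941293) = +1·(941293/808583) since 808583 mod 4 = 3, 941293 mod 4 = 1; sign now +1
(941293/808583) = (132710/808583)   [reduce mod 808583]
132710 = 2^1·66355; (2/808583) = +1 since 808583 mod 8 = 7, so (132710/808583) = (+1)^1·(66355/808583); sign now +1
reciprocity: (66355/808583) = -1·(808583/66355) since 66355 mod 4 = 3, 808583 mod 4 = 3; sign now -1
(808583/66355) = (12323/66355)   [reduce mod 66355]
reciprocity: (12323/66355) = -1·(66355/12323) since 12323 mod 4 = 3, 66355 mod 4 = 3; sign now +1
(66355/12323) = (4740/12323)   [reduce mod 12323]
4740 = 2^2·1185; (2/12323) = -1 since 12323 mod 8 = 3, so (4740/12323) = (-1)^2·(1185/12323); sign now +1
reciprocity: (1185/12323) = +1·(12323/1185) since 1185 mod 4 = 1, 12323 mod 4 = 3; sign now +1
(12323/1185) = (473/1185)   [reduce mod 1185]
reciprocity: (473/1185) = +1·(1185/473) since 473 mod 4 = 1, 1185 mod 4 = 1; sign now +1
(1185/473) = (239/473)   [reduce mod 473]
reciprocity: (239/473) = +1·(473/239) since 239 mod 4 = 3, 473 mod 4 = 1; sign now +1
(473/239) = (234/239)   [reduce mod 239]
234 = 2^1·117; (2/239) = +1 since 239 mod 8 = 7, so (234/239) = (+1)^1·(117/239); sign now +1
reciprocity: (117/239) = +1·(239/117) since 117 mod 4 = 1, 239 mod 4 = 3; sign now +1
(239/117) = (5/117)   [reduce mod 117]
reciprocity: (5/117) = +1·(117/5) since 5 mod 4 = 1, 117 mod 4 = 1; sign now +1
(117/5) = (2/5)   [reduce mod 5]
2 = 2^1·1; (2/5) = -1 since 5 mod 8 = 5, so (2/5) = (-1)^1·(1/5); sign now -1
(1/5) = 1; final value = sign = -1

-1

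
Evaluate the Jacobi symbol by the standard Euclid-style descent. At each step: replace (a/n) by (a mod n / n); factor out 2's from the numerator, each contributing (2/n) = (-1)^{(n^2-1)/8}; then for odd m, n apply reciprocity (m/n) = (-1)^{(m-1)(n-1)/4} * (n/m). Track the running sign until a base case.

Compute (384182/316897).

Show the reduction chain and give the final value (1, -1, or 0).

(384182/316897) = (67285/316897)   [reduce mod 316897]
reciprocity: (67285/316897) = +1·(316897/67285) since 67285 mod 4 = 1, 316897 mod 4 = 1; sign now +1
(316897/67285) = (47757/67285)   [reduce mod 67285]
reciprocity: (47757/67285) = +1·(67285/47757) since 47757 mod 4 = 1, 67285 mod 4 = 1; sign now +1
(67285/47757) = (19528/47757)   [reduce mod 47757]
19528 = 2^3·2441; (2/47757) = -1 since 47757 mod 8 = 5, so (19528/47757) = (-1)^3·(2441/47757); sign now -1
reciprocity: (2441/47757) = +1·(47757/2441) since 2441 mod 4 = 1, 47757 mod 4 = 1; sign now -1
(47757/2441) = (1378/2441)   [reduce mod 2441]
1378 = 2^1·689; (2/2441) = +1 since 2441 mod 8 = 1, so (1378/2441) = (+1)^1·(689/2441); sign now -1
reciprocity: (689/2441) = +1·(2441/689) since 689 mod 4 = 1, 2441 mod 4 = 1; sign now -1
(2441/689) = (374/689)   [reduce mod 689]
374 = 2^1·187; (2/689) = +1 since 689 mod 8 = 1, so (374/689) = (+1)^1·(187/689); sign now -1
reciprocity: (187/689) = +1·(689/187) since 187 mod 4 = 3, 689 mod 4 = 1; sign now -1
(689/187) = (128/187)   [reduce mod 187]
128 = 2^7·1; (2/187) = -1 since 187 mod 8 = 3, so (128/187) = (-1)^7·(1/187); sign now +1
(1/187) = 1; final value = sign = +1

1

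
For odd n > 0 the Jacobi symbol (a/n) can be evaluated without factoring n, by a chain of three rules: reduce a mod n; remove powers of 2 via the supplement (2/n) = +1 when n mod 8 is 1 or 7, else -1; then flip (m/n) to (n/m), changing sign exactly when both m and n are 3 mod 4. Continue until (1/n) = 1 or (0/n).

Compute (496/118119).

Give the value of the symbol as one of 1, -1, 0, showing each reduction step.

factor out 2^4: 496 = 2^4·31; with 118119 mod 8 = 7, (2/118119) = +1; sign now +1; continue with (31/118119)
flip (31/118119) -> (118119/31): both odd, 31 mod 4 = 3, 118119 mod 4 = 3, so the flip contributes -1; sign now -1
(118119/31): 118119 mod 31 = 9, so (118119/31) = (9/31)
flip (9/31) -> (31/9): both odd, 9 mod 4 = 1, 31 mod 4 = 3, so the flip contributes +1; sign now -1
(31/9): 31 mod 9 = 4, so (31/9) = (4/9)
factor out 2^2: 4 = 2^2·1; with 9 mod 8 = 1, (2/9) = +1; sign now -1; continue with (1/9)
reached (1/9) = 1, so the symbol is -1

-1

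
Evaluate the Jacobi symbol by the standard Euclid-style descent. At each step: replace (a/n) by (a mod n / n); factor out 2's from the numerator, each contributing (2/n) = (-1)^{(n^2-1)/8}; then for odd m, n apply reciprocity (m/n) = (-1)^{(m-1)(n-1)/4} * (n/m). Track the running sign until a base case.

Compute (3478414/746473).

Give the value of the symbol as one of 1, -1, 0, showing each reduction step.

-1

(3478414/746473): 3478414 mod 746473 = 492522, so (3478414/746473) = (492522/746473)
factor out 2^1: 492522 = 2^1·246261; with 746473 mod 8 = 1, (2/746473) = +1; sign now +1; continue with (246261/746473)
flip (246261/746473) -> (746473/246261): both odd, 246261 mod 4 = 1, 746473 mod 4 = 1, so the flip contributes +1; sign now +1
(746473/246261): 746473 mod 246261 = 7690, so (746473/246261) = (7690/246261)
factor out 2^1: 7690 = 2^1·3845; with 246261 mod 8 = 5, (2/246261) = -1; sign now -1; continue with (3845/246261)
flip (3845/246261) -> (246261/3845): both odd, 3845 mod 4 = 1, 246261 mod 4 = 1, so the flip contributes +1; sign now -1
(246261/3845): 246261 mod 3845 = 181, so (246261/3845) = (181/3845)
flip (181/3845) -> (3845/181): both odd, 181 mod 4 = 1, 3845 mod 4 = 1, so the flip contributes +1; sign now -1
(3845/181): 3845 mod 181 = 44, so (3845/181) = (44/181)
factor out 2^2: 44 = 2^2·11; with 181 mod 8 = 5, (2/181) = -1; sign now -1; continue with (11/181)
flip (11/181) -> (181/11): both odd, 11 mod 4 = 3, 181 mod 4 = 1, so the flip contributes +1; sign now -1
(181/11): 181 mod 11 = 5, so (181/11) = (5/11)
flip (5/11) -> (11/5): both odd, 5 mod 4 = 1, 11 mod 4 = 3, so the flip contributes +1; sign now -1
(11/5): 11 mod 5 = 1, so (11/5) = (1/5)
reached (1/5) = 1, so the symbol is -1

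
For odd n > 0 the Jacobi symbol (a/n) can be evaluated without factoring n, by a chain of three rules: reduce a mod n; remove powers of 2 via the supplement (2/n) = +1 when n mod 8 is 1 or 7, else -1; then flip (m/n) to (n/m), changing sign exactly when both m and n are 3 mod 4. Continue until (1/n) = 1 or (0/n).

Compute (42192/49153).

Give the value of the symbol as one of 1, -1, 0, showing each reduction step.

factor out 2^4: 42192 = 2^4·2637; with 49153 mod 8 = 1, (2/49153) = +1; sign now +1; continue with (2637/49153)
flip (2637/49153) -> (49153/2637): both odd, 2637 mod 4 = 1, 49153 mod 4 = 1, so the flip contributes +1; sign now +1
(49153/2637): 49153 mod 2637 = 1687, so (49153/2637) = (1687/2637)
flip (1687/2637) -> (2637/1687): both odd, 1687 mod 4 = 3, 2637 mod 4 = 1, so the flip contributes +1; sign now +1
(2637/1687): 2637 mod 1687 = 950, so (2637/1687) = (950/1687)
factor out 2^1: 950 = 2^1·475; with 1687 mod 8 = 7, (2/1687) = +1; sign now +1; continue with (475/1687)
flip (475/1687) -> (1687/475): both odd, 475 mod 4 = 3, 1687 mod 4 = 3, so the flip contributes -1; sign now -1
(1687/475): 1687 mod 475 = 262, so (1687/475) = (262/475)
factor out 2^1: 262 = 2^1·131; with 475 mod 8 = 3, (2/475) = -1; sign now +1; continue with (131/475)
flip (131/475) -> (475/131): both odd, 131 mod 4 = 3, 475 mod 4 = 3, so the flip contributes -1; sign now -1
(475/131): 475 mod 131 = 82, so (475/131) = (82/131)
factor out 2^1: 82 = 2^1·41; with 131 mod 8 = 3, (2/131) = -1; sign now +1; continue with (41/131)
flip (41/131) -> (131/41): both odd, 41 mod 4 = 1, 131 mod 4 = 3, so the flip contributes +1; sign now +1
(131/41): 131 mod 41 = 8, so (131/41) = (8/41)
factor out 2^3: 8 = 2^3·1; with 41 mod 8 = 1, (2/41) = +1; sign now +1; continue with (1/41)
reached (1/41) = 1, so the symbol is +1

1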